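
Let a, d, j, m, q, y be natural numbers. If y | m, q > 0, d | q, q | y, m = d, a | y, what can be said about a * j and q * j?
a * j ≤ q * j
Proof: m = d and y | m, thus y | d. Since d | q, y | q. q | y, so y = q. a | y, so a | q. Since q > 0, a ≤ q. Then a * j ≤ q * j.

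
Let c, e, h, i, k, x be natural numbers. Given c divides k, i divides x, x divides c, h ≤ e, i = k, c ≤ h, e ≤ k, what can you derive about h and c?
h = c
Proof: Because i = k and i divides x, k divides x. x divides c, so k divides c. Since c divides k, k = c. Since e ≤ k, e ≤ c. Since h ≤ e, h ≤ c. Since c ≤ h, h = c.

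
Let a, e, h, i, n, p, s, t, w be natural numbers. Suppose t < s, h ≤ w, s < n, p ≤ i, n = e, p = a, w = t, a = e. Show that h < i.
w = t and h ≤ w, therefore h ≤ t. t < s and s < n, therefore t < n. n = e, so t < e. h ≤ t, so h < e. p = a and p ≤ i, hence a ≤ i. From a = e, e ≤ i. h < e, so h < i.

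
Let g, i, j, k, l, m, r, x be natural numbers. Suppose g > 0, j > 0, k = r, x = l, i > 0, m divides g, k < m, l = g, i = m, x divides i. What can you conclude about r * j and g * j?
r * j < g * j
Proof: m divides g and g > 0, therefore m ≤ g. From x = l and x divides i, l divides i. Since i > 0, l ≤ i. Because l = g, g ≤ i. Since i = m, g ≤ m. Since m ≤ g, m = g. Because k = r and k < m, r < m. Since m = g, r < g. Combined with j > 0, by multiplying by a positive, r * j < g * j.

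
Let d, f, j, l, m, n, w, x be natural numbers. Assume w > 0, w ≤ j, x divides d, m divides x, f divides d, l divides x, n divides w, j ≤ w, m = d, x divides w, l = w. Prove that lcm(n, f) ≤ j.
w ≤ j and j ≤ w, therefore w = j. From m = d and m divides x, d divides x. From x divides d, d = x. Since l = w and l divides x, w divides x. x divides w, so x = w. Since d = x, d = w. Since f divides d, f divides w. n divides w, so lcm(n, f) divides w. w > 0, so lcm(n, f) ≤ w. Since w = j, lcm(n, f) ≤ j.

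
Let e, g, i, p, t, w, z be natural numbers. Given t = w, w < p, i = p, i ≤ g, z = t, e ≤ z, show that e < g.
From z = t and t = w, z = w. e ≤ z, so e ≤ w. Since w < p, e < p. Since i = p and i ≤ g, p ≤ g. From e < p, e < g.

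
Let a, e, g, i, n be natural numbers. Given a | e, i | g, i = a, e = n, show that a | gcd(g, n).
Since i = a and i | g, a | g. e = n and a | e, thus a | n. a | g, so a | gcd(g, n).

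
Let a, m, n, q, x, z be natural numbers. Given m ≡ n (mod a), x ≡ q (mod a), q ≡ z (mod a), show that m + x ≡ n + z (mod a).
x ≡ q (mod a) and q ≡ z (mod a), therefore x ≡ z (mod a). Combined with m ≡ n (mod a), by adding congruences, m + x ≡ n + z (mod a).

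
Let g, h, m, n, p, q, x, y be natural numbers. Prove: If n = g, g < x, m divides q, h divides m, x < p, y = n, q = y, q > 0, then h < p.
q = y and y = n, so q = n. n = g, so q = g. From h divides m and m divides q, h divides q. Since q > 0, h ≤ q. Since q = g, h ≤ g. g < x and x < p, thus g < p. Since h ≤ g, h < p.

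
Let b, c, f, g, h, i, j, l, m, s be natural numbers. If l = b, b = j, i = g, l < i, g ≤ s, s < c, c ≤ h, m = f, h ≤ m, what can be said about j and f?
j < f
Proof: Because l = b and b = j, l = j. Since i = g and l < i, l < g. g ≤ s and s < c, hence g < c. Since c ≤ h, g < h. m = f and h ≤ m, therefore h ≤ f. g < h, so g < f. l < g, so l < f. l = j, so j < f.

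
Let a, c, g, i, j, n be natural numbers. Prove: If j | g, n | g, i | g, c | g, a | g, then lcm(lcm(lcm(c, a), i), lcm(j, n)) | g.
Because c | g and a | g, lcm(c, a) | g. i | g, so lcm(lcm(c, a), i) | g. j | g and n | g, hence lcm(j, n) | g. Because lcm(lcm(c, a), i) | g, lcm(lcm(lcm(c, a), i), lcm(j, n)) | g.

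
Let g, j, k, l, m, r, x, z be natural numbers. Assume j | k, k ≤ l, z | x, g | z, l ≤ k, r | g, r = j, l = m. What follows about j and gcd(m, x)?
j | gcd(m, x)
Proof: Since k ≤ l and l ≤ k, k = l. l = m, so k = m. Because j | k, j | m. Because r = j and r | g, j | g. g | z, so j | z. Since z | x, j | x. From j | m, j | gcd(m, x).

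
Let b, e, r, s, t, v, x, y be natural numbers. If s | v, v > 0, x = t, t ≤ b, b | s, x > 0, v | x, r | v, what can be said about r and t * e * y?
r | t * e * y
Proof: Because v | x and x > 0, v ≤ x. Because x = t, v ≤ t. b | s and s | v, so b | v. Since v > 0, b ≤ v. t ≤ b, so t ≤ v. v ≤ t, so v = t. r | v, so r | t. Then r | t * e. Then r | t * e * y.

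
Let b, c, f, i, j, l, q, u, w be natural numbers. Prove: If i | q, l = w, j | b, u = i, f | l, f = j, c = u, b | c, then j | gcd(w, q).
Since f = j and f | l, j | l. l = w, so j | w. c = u and u = i, therefore c = i. Since b | c, b | i. Since j | b, j | i. i | q, so j | q. j | w, so j | gcd(w, q).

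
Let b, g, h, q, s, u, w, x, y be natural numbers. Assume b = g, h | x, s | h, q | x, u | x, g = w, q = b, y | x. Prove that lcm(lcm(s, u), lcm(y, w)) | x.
s | h and h | x, thus s | x. u | x, so lcm(s, u) | x. From q = b and b = g, q = g. g = w, so q = w. Since q | x, w | x. y | x, so lcm(y, w) | x. lcm(s, u) | x, so lcm(lcm(s, u), lcm(y, w)) | x.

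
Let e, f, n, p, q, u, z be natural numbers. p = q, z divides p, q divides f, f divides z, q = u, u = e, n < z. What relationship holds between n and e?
n < e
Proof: Since p = q and z divides p, z divides q. Because q divides f and f divides z, q divides z. z divides q, so z = q. q = u, so z = u. u = e, so z = e. Since n < z, n < e.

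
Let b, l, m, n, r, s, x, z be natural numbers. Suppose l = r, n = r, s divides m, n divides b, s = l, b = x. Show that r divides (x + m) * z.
b = x and n divides b, so n divides x. Since n = r, r divides x. s = l and l = r, therefore s = r. s divides m, so r divides m. From r divides x, r divides x + m. Then r divides (x + m) * z.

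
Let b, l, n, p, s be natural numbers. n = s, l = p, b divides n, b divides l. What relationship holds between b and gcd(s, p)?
b divides gcd(s, p)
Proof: n = s and b divides n, so b divides s. From l = p and b divides l, b divides p. b divides s, so b divides gcd(s, p).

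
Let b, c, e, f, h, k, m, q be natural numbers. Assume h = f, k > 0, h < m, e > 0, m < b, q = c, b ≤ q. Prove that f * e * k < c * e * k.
m < b and b ≤ q, hence m < q. h < m, so h < q. Since q = c, h < c. From h = f, f < c. Since e > 0, by multiplying by a positive, f * e < c * e. Since k > 0, by multiplying by a positive, f * e * k < c * e * k.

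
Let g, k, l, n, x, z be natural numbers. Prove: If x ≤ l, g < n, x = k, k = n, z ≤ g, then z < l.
z ≤ g and g < n, hence z < n. x = k and k = n, so x = n. Since x ≤ l, n ≤ l. z < n, so z < l.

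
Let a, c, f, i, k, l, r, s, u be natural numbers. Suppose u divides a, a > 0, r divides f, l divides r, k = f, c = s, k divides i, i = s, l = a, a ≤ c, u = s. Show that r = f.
From u = s and u divides a, s divides a. Because a > 0, s ≤ a. c = s and a ≤ c, thus a ≤ s. Because s ≤ a, s = a. Since k = f and k divides i, f divides i. i = s, so f divides s. s = a, so f divides a. Since l = a and l divides r, a divides r. From f divides a, f divides r. Since r divides f, r = f.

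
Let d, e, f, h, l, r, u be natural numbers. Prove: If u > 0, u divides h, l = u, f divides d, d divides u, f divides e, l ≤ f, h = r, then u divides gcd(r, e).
h = r and u divides h, therefore u divides r. Because f divides d and d divides u, f divides u. u > 0, so f ≤ u. Because l = u and l ≤ f, u ≤ f. From f ≤ u, f = u. Since f divides e, u divides e. u divides r, so u divides gcd(r, e).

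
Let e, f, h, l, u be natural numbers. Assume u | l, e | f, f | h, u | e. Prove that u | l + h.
u | e and e | f, thus u | f. f | h, so u | h. Since u | l, u | l + h.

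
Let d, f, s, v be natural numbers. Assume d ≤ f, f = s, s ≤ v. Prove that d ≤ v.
Because f = s and d ≤ f, d ≤ s. Since s ≤ v, d ≤ v.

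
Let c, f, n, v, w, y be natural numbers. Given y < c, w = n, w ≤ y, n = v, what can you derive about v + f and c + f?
v + f < c + f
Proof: w = n and n = v, hence w = v. w ≤ y, so v ≤ y. Since y < c, v < c. Then v + f < c + f.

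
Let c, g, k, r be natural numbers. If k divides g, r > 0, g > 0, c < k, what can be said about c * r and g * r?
c * r < g * r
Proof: k divides g and g > 0, so k ≤ g. c < k, so c < g. From r > 0, by multiplying by a positive, c * r < g * r.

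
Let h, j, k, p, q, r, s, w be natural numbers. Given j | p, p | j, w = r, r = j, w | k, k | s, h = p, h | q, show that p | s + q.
j | p and p | j, thus j = p. w = r and r = j, therefore w = j. w | k, so j | k. From k | s, j | s. j = p, so p | s. h = p and h | q, hence p | q. Since p | s, p | s + q.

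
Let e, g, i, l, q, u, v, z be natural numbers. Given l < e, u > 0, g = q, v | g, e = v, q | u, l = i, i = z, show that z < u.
From l = i and i = z, l = z. From e = v and l < e, l < v. l = z, so z < v. Because g = q and v | g, v | q. q | u, so v | u. u > 0, so v ≤ u. Because z < v, z < u.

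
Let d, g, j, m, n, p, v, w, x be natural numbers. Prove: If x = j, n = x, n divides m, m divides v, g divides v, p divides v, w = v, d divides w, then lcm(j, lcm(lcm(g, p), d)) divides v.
Since n divides m and m divides v, n divides v. Since n = x, x divides v. x = j, so j divides v. g divides v and p divides v, hence lcm(g, p) divides v. w = v and d divides w, so d divides v. Since lcm(g, p) divides v, lcm(lcm(g, p), d) divides v. Since j divides v, lcm(j, lcm(lcm(g, p), d)) divides v.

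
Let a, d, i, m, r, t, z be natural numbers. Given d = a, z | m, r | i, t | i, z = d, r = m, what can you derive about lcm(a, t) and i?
lcm(a, t) | i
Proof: z = d and d = a, hence z = a. r = m and r | i, hence m | i. Since z | m, z | i. Since z = a, a | i. t | i, so lcm(a, t) | i.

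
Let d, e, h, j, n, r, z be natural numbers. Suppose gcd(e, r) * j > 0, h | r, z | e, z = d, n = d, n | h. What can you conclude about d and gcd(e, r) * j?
d ≤ gcd(e, r) * j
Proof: From z = d and z | e, d | e. n = d and n | h, so d | h. h | r, so d | r. d | e, so d | gcd(e, r). Then d | gcd(e, r) * j. gcd(e, r) * j > 0, so d ≤ gcd(e, r) * j.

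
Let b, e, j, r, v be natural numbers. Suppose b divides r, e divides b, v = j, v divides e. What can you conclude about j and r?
j divides r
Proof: From v = j and v divides e, j divides e. Since e divides b, j divides b. Since b divides r, j divides r.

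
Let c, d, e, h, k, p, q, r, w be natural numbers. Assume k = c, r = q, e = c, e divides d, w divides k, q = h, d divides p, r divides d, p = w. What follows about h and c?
h divides c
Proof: From r = q and q = h, r = h. p = w and d divides p, hence d divides w. k = c and w divides k, hence w divides c. Since d divides w, d divides c. e = c and e divides d, thus c divides d. d divides c, so d = c. r divides d, so r divides c. r = h, so h divides c.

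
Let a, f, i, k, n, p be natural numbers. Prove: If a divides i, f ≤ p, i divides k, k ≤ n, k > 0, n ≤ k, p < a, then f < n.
k ≤ n and n ≤ k, so k = n. From a divides i and i divides k, a divides k. From k > 0, a ≤ k. k = n, so a ≤ n. Since p < a, p < n. Since f ≤ p, f < n.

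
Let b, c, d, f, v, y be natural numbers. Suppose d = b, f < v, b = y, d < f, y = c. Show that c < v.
From d = b and b = y, d = y. Because d < f and f < v, d < v. Since d = y, y < v. y = c, so c < v.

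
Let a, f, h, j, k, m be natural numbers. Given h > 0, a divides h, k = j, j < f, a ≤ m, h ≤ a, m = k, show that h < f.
From a divides h and h > 0, a ≤ h. From h ≤ a, a = h. m = k and k = j, hence m = j. Because a ≤ m, a ≤ j. j < f, so a < f. Because a = h, h < f.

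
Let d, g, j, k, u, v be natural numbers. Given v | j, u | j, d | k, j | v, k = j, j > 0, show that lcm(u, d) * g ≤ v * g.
j | v and v | j, thus j = v. k = j and d | k, thus d | j. Since u | j, lcm(u, d) | j. j > 0, so lcm(u, d) ≤ j. j = v, so lcm(u, d) ≤ v. Then lcm(u, d) * g ≤ v * g.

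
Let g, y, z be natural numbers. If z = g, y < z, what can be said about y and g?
y < g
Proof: Because z = g and y < z, by substitution, y < g.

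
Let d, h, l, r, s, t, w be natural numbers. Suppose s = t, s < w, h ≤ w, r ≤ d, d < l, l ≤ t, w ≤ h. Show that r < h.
Since w ≤ h and h ≤ w, w = h. Because r ≤ d and d < l, r < l. Since l ≤ t, r < t. Since s = t and s < w, t < w. r < t, so r < w. w = h, so r < h.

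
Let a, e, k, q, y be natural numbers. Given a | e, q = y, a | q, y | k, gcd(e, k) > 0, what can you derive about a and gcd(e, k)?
a ≤ gcd(e, k)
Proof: Because q = y and a | q, a | y. Since y | k, a | k. a | e, so a | gcd(e, k). gcd(e, k) > 0, so a ≤ gcd(e, k).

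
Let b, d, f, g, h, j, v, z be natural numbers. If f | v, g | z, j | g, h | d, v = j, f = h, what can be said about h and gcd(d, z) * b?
h | gcd(d, z) * b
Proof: v = j and f | v, therefore f | j. Since f = h, h | j. j | g, so h | g. Since g | z, h | z. Since h | d, h | gcd(d, z). Then h | gcd(d, z) * b.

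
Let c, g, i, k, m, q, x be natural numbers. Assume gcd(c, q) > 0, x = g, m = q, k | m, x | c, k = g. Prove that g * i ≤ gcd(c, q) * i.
x = g and x | c, so g | c. Because k = g and k | m, g | m. Since m = q, g | q. g | c, so g | gcd(c, q). Since gcd(c, q) > 0, g ≤ gcd(c, q). Then g * i ≤ gcd(c, q) * i.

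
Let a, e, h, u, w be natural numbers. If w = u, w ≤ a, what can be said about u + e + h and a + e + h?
u + e + h ≤ a + e + h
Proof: w = u and w ≤ a, thus u ≤ a. Then u + e ≤ a + e. Then u + e + h ≤ a + e + h.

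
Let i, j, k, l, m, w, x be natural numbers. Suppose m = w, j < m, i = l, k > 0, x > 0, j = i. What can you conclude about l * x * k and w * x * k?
l * x * k < w * x * k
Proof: From j = i and i = l, j = l. Since m = w and j < m, j < w. Since j = l, l < w. Combined with x > 0, by multiplying by a positive, l * x < w * x. Because k > 0, by multiplying by a positive, l * x * k < w * x * k.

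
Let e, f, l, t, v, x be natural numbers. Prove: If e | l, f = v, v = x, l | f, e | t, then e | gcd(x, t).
f = v and v = x, thus f = x. Since l | f, l | x. Since e | l, e | x. Because e | t, e | gcd(x, t).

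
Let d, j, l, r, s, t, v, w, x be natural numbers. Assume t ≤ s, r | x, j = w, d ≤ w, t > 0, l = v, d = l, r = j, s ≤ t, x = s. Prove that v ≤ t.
Since d = l and l = v, d = v. Since d ≤ w, v ≤ w. Since s ≤ t and t ≤ s, s = t. x = s, so x = t. r = j and r | x, hence j | x. Since x = t, j | t. t > 0, so j ≤ t. Because j = w, w ≤ t. v ≤ w, so v ≤ t.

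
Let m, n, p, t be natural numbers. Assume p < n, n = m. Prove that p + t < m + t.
n = m and p < n, so p < m. Then p + t < m + t.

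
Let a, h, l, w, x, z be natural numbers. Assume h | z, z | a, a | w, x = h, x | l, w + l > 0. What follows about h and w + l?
h ≤ w + l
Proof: h | z and z | a, therefore h | a. Since a | w, h | w. From x = h and x | l, h | l. Since h | w, h | w + l. w + l > 0, so h ≤ w + l.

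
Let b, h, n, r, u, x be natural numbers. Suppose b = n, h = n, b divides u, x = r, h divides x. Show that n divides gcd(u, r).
b = n and b divides u, therefore n divides u. Since x = r and h divides x, h divides r. Since h = n, n divides r. n divides u, so n divides gcd(u, r).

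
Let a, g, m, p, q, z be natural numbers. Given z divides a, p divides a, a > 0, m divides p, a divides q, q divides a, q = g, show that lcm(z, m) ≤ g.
a divides q and q divides a, so a = q. q = g, so a = g. Since m divides p and p divides a, m divides a. z divides a, so lcm(z, m) divides a. Since a > 0, lcm(z, m) ≤ a. From a = g, lcm(z, m) ≤ g.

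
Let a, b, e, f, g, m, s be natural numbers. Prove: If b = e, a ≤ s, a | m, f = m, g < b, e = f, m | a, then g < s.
b = e and e = f, so b = f. Since f = m, b = m. g < b, so g < m. a | m and m | a, therefore a = m. Since a ≤ s, m ≤ s. Since g < m, g < s.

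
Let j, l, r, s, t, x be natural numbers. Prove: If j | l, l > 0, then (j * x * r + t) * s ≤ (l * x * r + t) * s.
From j | l and l > 0, j ≤ l. Then j * x ≤ l * x. Then j * x * r ≤ l * x * r. Then j * x * r + t ≤ l * x * r + t. Then (j * x * r + t) * s ≤ (l * x * r + t) * s.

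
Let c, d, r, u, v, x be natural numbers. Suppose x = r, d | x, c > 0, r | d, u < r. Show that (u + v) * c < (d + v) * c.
x = r and d | x, thus d | r. Since r | d, r = d. Since u < r, u < d. Then u + v < d + v. c > 0, so (u + v) * c < (d + v) * c.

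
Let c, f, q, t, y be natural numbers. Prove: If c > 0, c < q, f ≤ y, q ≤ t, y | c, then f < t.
y | c and c > 0, thus y ≤ c. Since f ≤ y, f ≤ c. Since c < q and q ≤ t, c < t. f ≤ c, so f < t.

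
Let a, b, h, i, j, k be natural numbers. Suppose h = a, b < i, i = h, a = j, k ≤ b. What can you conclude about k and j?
k < j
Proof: From i = h and h = a, i = a. Since a = j, i = j. b < i, so b < j. From k ≤ b, k < j.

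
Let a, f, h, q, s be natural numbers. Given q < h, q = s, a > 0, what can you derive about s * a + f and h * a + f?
s * a + f < h * a + f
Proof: Because q = s and q < h, s < h. a > 0, so s * a < h * a. Then s * a + f < h * a + f.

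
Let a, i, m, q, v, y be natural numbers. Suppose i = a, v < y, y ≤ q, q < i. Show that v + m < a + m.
Since y ≤ q and q < i, y < i. Because i = a, y < a. v < y, so v < a. Then v + m < a + m.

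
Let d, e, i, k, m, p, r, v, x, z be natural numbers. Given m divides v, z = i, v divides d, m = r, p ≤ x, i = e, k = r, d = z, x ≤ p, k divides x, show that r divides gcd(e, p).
Because z = i and i = e, z = e. Because d = z and v divides d, v divides z. Since m divides v, m divides z. z = e, so m divides e. Because m = r, r divides e. From x ≤ p and p ≤ x, x = p. Since k = r and k divides x, r divides x. Since x = p, r divides p. r divides e, so r divides gcd(e, p).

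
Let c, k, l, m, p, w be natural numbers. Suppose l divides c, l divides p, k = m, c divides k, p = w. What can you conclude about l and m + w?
l divides m + w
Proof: From k = m and c divides k, c divides m. Since l divides c, l divides m. p = w and l divides p, hence l divides w. Since l divides m, l divides m + w.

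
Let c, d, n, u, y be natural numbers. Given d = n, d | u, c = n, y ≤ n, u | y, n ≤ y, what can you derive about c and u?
c = u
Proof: d = n and d | u, thus n | u. y ≤ n and n ≤ y, so y = n. Since u | y, u | n. Since n | u, n = u. Since c = n, c = u.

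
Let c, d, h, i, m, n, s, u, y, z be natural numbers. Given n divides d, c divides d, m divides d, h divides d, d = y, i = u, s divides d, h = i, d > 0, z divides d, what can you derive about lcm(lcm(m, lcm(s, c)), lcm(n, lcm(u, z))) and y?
lcm(lcm(m, lcm(s, c)), lcm(n, lcm(u, z))) ≤ y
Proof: Since s divides d and c divides d, lcm(s, c) divides d. m divides d, so lcm(m, lcm(s, c)) divides d. h = i and i = u, thus h = u. h divides d, so u divides d. Because z divides d, lcm(u, z) divides d. Since n divides d, lcm(n, lcm(u, z)) divides d. lcm(m, lcm(s, c)) divides d, so lcm(lcm(m, lcm(s, c)), lcm(n, lcm(u, z))) divides d. d > 0, so lcm(lcm(m, lcm(s, c)), lcm(n, lcm(u, z))) ≤ d. d = y, so lcm(lcm(m, lcm(s, c)), lcm(n, lcm(u, z))) ≤ y.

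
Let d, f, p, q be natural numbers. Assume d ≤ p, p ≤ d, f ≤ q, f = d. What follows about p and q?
p ≤ q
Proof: d ≤ p and p ≤ d, hence d = p. Because f = d, f = p. Because f ≤ q, p ≤ q.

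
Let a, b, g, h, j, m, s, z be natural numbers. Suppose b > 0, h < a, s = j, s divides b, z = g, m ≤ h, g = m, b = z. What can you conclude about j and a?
j < a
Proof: b = z and z = g, so b = g. g = m, so b = m. s = j and s divides b, therefore j divides b. Since b > 0, j ≤ b. b = m, so j ≤ m. m ≤ h, so j ≤ h. h < a, so j < a.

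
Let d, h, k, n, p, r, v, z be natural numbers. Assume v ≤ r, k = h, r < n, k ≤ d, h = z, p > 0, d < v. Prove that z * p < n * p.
k = h and h = z, hence k = z. k ≤ d and d < v, therefore k < v. From v ≤ r, k < r. Because r < n, k < n. Since k = z, z < n. Since p > 0, z * p < n * p.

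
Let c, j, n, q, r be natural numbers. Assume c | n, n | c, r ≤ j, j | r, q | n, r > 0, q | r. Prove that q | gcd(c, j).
Because n | c and c | n, n = c. Since q | n, q | c. j | r and r > 0, hence j ≤ r. r ≤ j, so r = j. q | r, so q | j. Since q | c, q | gcd(c, j).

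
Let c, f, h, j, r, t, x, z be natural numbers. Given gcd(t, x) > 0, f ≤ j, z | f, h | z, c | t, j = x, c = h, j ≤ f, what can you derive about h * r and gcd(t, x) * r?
h * r ≤ gcd(t, x) * r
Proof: c = h and c | t, hence h | t. f ≤ j and j ≤ f, hence f = j. Since j = x, f = x. h | z and z | f, thus h | f. Since f = x, h | x. Since h | t, h | gcd(t, x). Since gcd(t, x) > 0, h ≤ gcd(t, x). Then h * r ≤ gcd(t, x) * r.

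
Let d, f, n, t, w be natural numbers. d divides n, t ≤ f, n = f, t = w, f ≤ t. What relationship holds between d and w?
d divides w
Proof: From f ≤ t and t ≤ f, f = t. Since n = f, n = t. d divides n, so d divides t. From t = w, d divides w.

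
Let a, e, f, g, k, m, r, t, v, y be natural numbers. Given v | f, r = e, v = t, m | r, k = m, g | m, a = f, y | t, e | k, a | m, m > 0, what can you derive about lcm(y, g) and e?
lcm(y, g) ≤ e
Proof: r = e and m | r, thus m | e. Because k = m and e | k, e | m. Since m | e, m = e. a = f and a | m, therefore f | m. Because v | f, v | m. v = t, so t | m. From y | t, y | m. g | m, so lcm(y, g) | m. m > 0, so lcm(y, g) ≤ m. m = e, so lcm(y, g) ≤ e.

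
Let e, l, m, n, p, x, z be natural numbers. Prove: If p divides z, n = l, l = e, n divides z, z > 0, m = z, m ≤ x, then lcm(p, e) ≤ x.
n = l and l = e, therefore n = e. n divides z, so e divides z. From p divides z, lcm(p, e) divides z. From z > 0, lcm(p, e) ≤ z. m = z and m ≤ x, so z ≤ x. lcm(p, e) ≤ z, so lcm(p, e) ≤ x.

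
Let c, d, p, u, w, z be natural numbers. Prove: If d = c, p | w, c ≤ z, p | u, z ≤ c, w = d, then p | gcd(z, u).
From w = d and d = c, w = c. Because c ≤ z and z ≤ c, c = z. Since w = c, w = z. From p | w, p | z. p | u, so p | gcd(z, u).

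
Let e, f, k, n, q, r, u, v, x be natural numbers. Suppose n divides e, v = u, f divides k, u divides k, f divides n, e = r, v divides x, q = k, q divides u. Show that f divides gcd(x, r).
From q = k and q divides u, k divides u. u divides k, so u = k. Because v = u, v = k. v divides x, so k divides x. From f divides k, f divides x. e = r and n divides e, thus n divides r. f divides n, so f divides r. f divides x, so f divides gcd(x, r).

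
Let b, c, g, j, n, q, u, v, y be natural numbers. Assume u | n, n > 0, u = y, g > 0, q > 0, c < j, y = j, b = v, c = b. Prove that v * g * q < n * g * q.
From c = b and c < j, b < j. From b = v, v < j. From u = y and y = j, u = j. Since u | n, j | n. Since n > 0, j ≤ n. Since v < j, v < n. g > 0, so v * g < n * g. Since q > 0, v * g * q < n * g * q.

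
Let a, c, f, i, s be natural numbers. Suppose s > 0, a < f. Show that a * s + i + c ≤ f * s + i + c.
a < f and s > 0, thus a * s < f * s. Then a * s + i < f * s + i. Then a * s + i + c < f * s + i + c. Then a * s + i + c ≤ f * s + i + c.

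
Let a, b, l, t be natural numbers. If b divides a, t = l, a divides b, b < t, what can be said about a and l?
a < l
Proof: Because b divides a and a divides b, b = a. b < t, so a < t. t = l, so a < l.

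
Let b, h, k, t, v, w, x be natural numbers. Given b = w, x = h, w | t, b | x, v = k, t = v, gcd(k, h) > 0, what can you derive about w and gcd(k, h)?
w ≤ gcd(k, h)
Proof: t = v and v = k, thus t = k. w | t, so w | k. From b = w and b | x, w | x. x = h, so w | h. Since w | k, w | gcd(k, h). Since gcd(k, h) > 0, w ≤ gcd(k, h).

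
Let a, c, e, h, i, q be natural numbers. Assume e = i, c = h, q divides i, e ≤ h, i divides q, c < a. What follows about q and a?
q < a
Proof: i divides q and q divides i, hence i = q. Since e = i, e = q. e ≤ h, so q ≤ h. Because c = h and c < a, h < a. q ≤ h, so q < a.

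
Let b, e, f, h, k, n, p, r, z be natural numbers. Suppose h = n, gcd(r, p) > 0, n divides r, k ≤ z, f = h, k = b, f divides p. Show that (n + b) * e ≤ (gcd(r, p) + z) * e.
f = h and h = n, so f = n. f divides p, so n divides p. From n divides r, n divides gcd(r, p). Since gcd(r, p) > 0, n ≤ gcd(r, p). k = b and k ≤ z, thus b ≤ z. Since n ≤ gcd(r, p), n + b ≤ gcd(r, p) + z. By multiplying by a non-negative, (n + b) * e ≤ (gcd(r, p) + z) * e.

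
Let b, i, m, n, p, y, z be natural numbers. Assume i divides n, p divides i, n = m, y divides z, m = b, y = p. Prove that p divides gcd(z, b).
Since y = p and y divides z, p divides z. n = m and m = b, hence n = b. From p divides i and i divides n, p divides n. n = b, so p divides b. Since p divides z, p divides gcd(z, b).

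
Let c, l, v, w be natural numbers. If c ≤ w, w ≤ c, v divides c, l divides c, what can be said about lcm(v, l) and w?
lcm(v, l) divides w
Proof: c ≤ w and w ≤ c, therefore c = w. From v divides c and l divides c, lcm(v, l) divides c. Since c = w, lcm(v, l) divides w.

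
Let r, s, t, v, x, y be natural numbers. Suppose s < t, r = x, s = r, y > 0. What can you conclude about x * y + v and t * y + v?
x * y + v < t * y + v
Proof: Because s = r and r = x, s = x. Since s < t, x < t. Combined with y > 0, by multiplying by a positive, x * y < t * y. Then x * y + v < t * y + v.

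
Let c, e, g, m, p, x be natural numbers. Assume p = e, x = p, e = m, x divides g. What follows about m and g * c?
m divides g * c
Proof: x = p and p = e, therefore x = e. Since e = m, x = m. x divides g, so m divides g. Then m divides g * c.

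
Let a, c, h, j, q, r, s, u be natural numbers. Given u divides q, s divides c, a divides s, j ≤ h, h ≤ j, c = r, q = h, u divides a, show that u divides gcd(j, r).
h ≤ j and j ≤ h, therefore h = j. Since q = h, q = j. Since u divides q, u divides j. u divides a and a divides s, thus u divides s. From c = r and s divides c, s divides r. Because u divides s, u divides r. From u divides j, u divides gcd(j, r).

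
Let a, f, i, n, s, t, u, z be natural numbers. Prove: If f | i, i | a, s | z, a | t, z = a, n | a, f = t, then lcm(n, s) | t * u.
From f | i and i | a, f | a. Because f = t, t | a. a | t, so a = t. z = a and s | z, hence s | a. n | a, so lcm(n, s) | a. Because a = t, lcm(n, s) | t. Then lcm(n, s) | t * u.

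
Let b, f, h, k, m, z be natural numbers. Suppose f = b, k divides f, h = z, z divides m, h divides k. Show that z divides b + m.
Since h divides k and k divides f, h divides f. Since h = z, z divides f. Since f = b, z divides b. z divides m, so z divides b + m.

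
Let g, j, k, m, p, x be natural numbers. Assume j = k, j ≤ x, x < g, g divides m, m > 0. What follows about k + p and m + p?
k + p < m + p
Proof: j ≤ x and x < g, therefore j < g. j = k, so k < g. Since g divides m and m > 0, g ≤ m. Since k < g, k < m. Then k + p < m + p.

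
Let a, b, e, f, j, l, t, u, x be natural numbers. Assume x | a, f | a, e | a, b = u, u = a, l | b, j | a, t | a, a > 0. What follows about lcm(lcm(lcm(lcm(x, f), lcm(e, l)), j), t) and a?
lcm(lcm(lcm(lcm(x, f), lcm(e, l)), j), t) ≤ a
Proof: From x | a and f | a, lcm(x, f) | a. b = u and u = a, so b = a. l | b, so l | a. Because e | a, lcm(e, l) | a. Since lcm(x, f) | a, lcm(lcm(x, f), lcm(e, l)) | a. j | a, so lcm(lcm(lcm(x, f), lcm(e, l)), j) | a. t | a, so lcm(lcm(lcm(lcm(x, f), lcm(e, l)), j), t) | a. Since a > 0, lcm(lcm(lcm(lcm(x, f), lcm(e, l)), j), t) ≤ a.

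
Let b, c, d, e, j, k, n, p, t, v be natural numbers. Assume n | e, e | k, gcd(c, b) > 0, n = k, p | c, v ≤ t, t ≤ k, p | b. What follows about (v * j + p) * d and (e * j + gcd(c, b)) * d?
(v * j + p) * d ≤ (e * j + gcd(c, b)) * d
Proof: n = k and n | e, so k | e. Since e | k, k = e. Since t ≤ k, t ≤ e. Because v ≤ t, v ≤ e. Then v * j ≤ e * j. p | c and p | b, so p | gcd(c, b). Because gcd(c, b) > 0, p ≤ gcd(c, b). v * j ≤ e * j, so v * j + p ≤ e * j + gcd(c, b). Then (v * j + p) * d ≤ (e * j + gcd(c, b)) * d.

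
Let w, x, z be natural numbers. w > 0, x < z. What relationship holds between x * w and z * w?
x * w < z * w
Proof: From x < z and w > 0, by multiplying by a positive, x * w < z * w.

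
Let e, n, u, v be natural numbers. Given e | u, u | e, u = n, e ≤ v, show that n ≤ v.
e | u and u | e, so e = u. u = n, so e = n. Since e ≤ v, n ≤ v.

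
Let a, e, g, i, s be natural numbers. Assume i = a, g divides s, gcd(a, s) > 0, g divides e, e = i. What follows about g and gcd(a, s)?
g ≤ gcd(a, s)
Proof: Since e = i and i = a, e = a. Since g divides e, g divides a. g divides s, so g divides gcd(a, s). Since gcd(a, s) > 0, g ≤ gcd(a, s).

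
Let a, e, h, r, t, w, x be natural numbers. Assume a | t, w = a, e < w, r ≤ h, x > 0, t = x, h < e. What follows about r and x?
r < x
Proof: Since h < e and e < w, h < w. r ≤ h, so r < w. Because w = a, r < a. t = x and a | t, hence a | x. Since x > 0, a ≤ x. Since r < a, r < x.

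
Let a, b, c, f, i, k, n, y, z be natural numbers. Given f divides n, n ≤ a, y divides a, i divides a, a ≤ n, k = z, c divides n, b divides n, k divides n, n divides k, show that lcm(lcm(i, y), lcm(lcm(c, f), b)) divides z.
Since n divides k and k divides n, n = k. From k = z, n = z. From a ≤ n and n ≤ a, a = n. i divides a and y divides a, therefore lcm(i, y) divides a. a = n, so lcm(i, y) divides n. c divides n and f divides n, hence lcm(c, f) divides n. b divides n, so lcm(lcm(c, f), b) divides n. Since lcm(i, y) divides n, lcm(lcm(i, y), lcm(lcm(c, f), b)) divides n. n = z, so lcm(lcm(i, y), lcm(lcm(c, f), b)) divides z.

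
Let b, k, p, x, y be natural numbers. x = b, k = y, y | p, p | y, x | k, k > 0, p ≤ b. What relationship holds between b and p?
b = p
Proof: y | p and p | y, so y = p. k = y, so k = p. Since x | k and k > 0, x ≤ k. k = p, so x ≤ p. x = b, so b ≤ p. p ≤ b, so b = p.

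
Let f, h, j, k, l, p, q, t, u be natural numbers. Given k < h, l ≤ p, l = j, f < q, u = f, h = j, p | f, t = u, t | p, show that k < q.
From h = j and k < h, k < j. l = j and l ≤ p, hence j ≤ p. Since k < j, k < p. t = u and t | p, thus u | p. Since u = f, f | p. Since p | f, f = p. Since f < q, p < q. k < p, so k < q.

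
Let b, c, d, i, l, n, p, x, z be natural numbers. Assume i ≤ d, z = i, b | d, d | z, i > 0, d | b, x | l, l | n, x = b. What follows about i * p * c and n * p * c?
i * p * c | n * p * c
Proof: z = i and d | z, therefore d | i. Since i > 0, d ≤ i. Because i ≤ d, d = i. b | d and d | b, so b = d. x = b, so x = d. x | l, so d | l. Since l | n, d | n. Since d = i, i | n. Then i * p | n * p. Then i * p * c | n * p * c.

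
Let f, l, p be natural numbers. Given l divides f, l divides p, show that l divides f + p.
l divides f and l divides p. By divisibility of sums, l divides f + p.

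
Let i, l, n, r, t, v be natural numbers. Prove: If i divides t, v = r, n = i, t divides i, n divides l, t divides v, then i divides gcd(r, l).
t divides i and i divides t, thus t = i. t divides v, so i divides v. v = r, so i divides r. n = i and n divides l, so i divides l. Since i divides r, i divides gcd(r, l).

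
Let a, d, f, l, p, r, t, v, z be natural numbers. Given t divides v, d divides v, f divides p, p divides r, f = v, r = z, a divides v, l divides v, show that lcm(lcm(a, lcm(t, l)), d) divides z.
t divides v and l divides v, hence lcm(t, l) divides v. From a divides v, lcm(a, lcm(t, l)) divides v. d divides v, so lcm(lcm(a, lcm(t, l)), d) divides v. f = v and f divides p, thus v divides p. Since lcm(lcm(a, lcm(t, l)), d) divides v, lcm(lcm(a, lcm(t, l)), d) divides p. r = z and p divides r, therefore p divides z. Since lcm(lcm(a, lcm(t, l)), d) divides p, lcm(lcm(a, lcm(t, l)), d) divides z.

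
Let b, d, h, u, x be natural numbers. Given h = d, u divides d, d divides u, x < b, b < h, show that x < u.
d divides u and u divides d, therefore d = u. h = d, so h = u. x < b and b < h, so x < h. Since h = u, x < u.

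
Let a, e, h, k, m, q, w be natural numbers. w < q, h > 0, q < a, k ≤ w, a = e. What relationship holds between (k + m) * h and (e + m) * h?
(k + m) * h < (e + m) * h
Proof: From k ≤ w and w < q, k < q. q < a, so k < a. Since a = e, k < e. Then k + m < e + m. Because h > 0, by multiplying by a positive, (k + m) * h < (e + m) * h.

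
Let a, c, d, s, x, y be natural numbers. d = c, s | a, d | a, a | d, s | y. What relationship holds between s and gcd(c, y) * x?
s | gcd(c, y) * x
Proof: From a | d and d | a, a = d. d = c, so a = c. s | a, so s | c. Since s | y, s | gcd(c, y). Then s | gcd(c, y) * x.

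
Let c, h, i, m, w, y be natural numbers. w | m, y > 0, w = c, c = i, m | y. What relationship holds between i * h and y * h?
i * h ≤ y * h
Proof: w = c and w | m, hence c | m. m | y, so c | y. y > 0, so c ≤ y. c = i, so i ≤ y. Then i * h ≤ y * h.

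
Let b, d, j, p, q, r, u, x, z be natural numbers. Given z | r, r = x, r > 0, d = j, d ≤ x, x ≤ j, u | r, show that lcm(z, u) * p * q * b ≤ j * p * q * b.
d = j and d ≤ x, therefore j ≤ x. x ≤ j, so x = j. Since r = x, r = j. Since z | r and u | r, lcm(z, u) | r. Since r > 0, lcm(z, u) ≤ r. r = j, so lcm(z, u) ≤ j. Then lcm(z, u) * p ≤ j * p. Then lcm(z, u) * p * q ≤ j * p * q. Then lcm(z, u) * p * q * b ≤ j * p * q * b.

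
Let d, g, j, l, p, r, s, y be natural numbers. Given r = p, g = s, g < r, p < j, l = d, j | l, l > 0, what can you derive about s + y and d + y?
s + y < d + y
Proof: g = s and g < r, thus s < r. r = p, so s < p. p < j, so s < j. j | l and l > 0, so j ≤ l. Since l = d, j ≤ d. s < j, so s < d. Then s + y < d + y.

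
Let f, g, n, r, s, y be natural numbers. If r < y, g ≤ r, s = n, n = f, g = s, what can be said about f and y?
f < y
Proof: g = s and s = n, hence g = n. Since g ≤ r, n ≤ r. r < y, so n < y. Since n = f, f < y.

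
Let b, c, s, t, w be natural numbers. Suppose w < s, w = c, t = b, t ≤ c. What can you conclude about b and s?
b < s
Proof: From t = b and t ≤ c, b ≤ c. Since w = c and w < s, c < s. b ≤ c, so b < s.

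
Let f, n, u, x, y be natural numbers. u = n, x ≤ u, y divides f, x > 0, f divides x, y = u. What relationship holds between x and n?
x = n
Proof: y = u and y divides f, so u divides f. f divides x, so u divides x. Since x > 0, u ≤ x. Since x ≤ u, x = u. u = n, so x = n.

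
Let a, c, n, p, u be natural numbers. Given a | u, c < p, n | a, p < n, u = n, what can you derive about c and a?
c < a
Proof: u = n and a | u, therefore a | n. Since n | a, n = a. Since p < n, p < a. Since c < p, c < a.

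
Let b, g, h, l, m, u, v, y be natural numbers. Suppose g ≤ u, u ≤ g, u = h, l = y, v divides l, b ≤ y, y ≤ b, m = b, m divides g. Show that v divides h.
Because g ≤ u and u ≤ g, g = u. Since u = h, g = h. l = y and v divides l, therefore v divides y. b ≤ y and y ≤ b, thus b = y. m = b and m divides g, therefore b divides g. From b = y, y divides g. v divides y, so v divides g. Since g = h, v divides h.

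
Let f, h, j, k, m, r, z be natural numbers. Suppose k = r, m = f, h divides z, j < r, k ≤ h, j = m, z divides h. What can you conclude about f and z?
f < z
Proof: h divides z and z divides h, hence h = z. j = m and m = f, thus j = f. k = r and k ≤ h, thus r ≤ h. j < r, so j < h. Since j = f, f < h. h = z, so f < z.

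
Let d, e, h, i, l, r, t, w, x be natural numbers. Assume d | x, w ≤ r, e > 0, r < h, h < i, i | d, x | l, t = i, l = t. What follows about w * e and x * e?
w * e < x * e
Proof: Because w ≤ r and r < h, w < h. i | d and d | x, hence i | x. Since l = t and t = i, l = i. x | l, so x | i. From i | x, i = x. Since h < i, h < x. w < h, so w < x. e > 0, so w * e < x * e.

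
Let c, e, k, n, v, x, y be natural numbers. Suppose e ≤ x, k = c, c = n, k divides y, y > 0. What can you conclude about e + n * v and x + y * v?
e + n * v ≤ x + y * v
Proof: k = c and c = n, so k = n. k divides y, so n divides y. Since y > 0, n ≤ y. By multiplying by a non-negative, n * v ≤ y * v. Since e ≤ x, e + n * v ≤ x + y * v.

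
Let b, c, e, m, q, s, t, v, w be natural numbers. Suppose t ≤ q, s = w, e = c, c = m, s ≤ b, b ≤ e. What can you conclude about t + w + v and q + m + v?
t + w + v ≤ q + m + v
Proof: Because e = c and c = m, e = m. s ≤ b and b ≤ e, therefore s ≤ e. e = m, so s ≤ m. s = w, so w ≤ m. Since t ≤ q, t + w ≤ q + m. Then t + w + v ≤ q + m + v.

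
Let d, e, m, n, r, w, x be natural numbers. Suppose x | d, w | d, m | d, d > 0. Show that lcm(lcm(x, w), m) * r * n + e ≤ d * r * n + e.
x | d and w | d, therefore lcm(x, w) | d. Since m | d, lcm(lcm(x, w), m) | d. d > 0, so lcm(lcm(x, w), m) ≤ d. Then lcm(lcm(x, w), m) * r ≤ d * r. Then lcm(lcm(x, w), m) * r * n ≤ d * r * n. Then lcm(lcm(x, w), m) * r * n + e ≤ d * r * n + e.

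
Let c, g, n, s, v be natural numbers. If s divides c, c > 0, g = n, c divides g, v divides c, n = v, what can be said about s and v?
s ≤ v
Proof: Since g = n and n = v, g = v. Since c divides g, c divides v. Since v divides c, c = v. Since s divides c and c > 0, s ≤ c. From c = v, s ≤ v.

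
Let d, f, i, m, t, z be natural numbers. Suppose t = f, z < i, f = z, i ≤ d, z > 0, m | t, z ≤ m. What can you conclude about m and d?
m < d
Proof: Because t = f and f = z, t = z. m | t, so m | z. Since z > 0, m ≤ z. z ≤ m, so z = m. z < i and i ≤ d, so z < d. Since z = m, m < d.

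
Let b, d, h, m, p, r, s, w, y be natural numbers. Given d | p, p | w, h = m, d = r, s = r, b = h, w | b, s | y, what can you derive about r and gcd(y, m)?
r | gcd(y, m)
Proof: Since s = r and s | y, r | y. d = r and d | p, therefore r | p. Since p | w, r | w. Since w | b, r | b. b = h, so r | h. Since h = m, r | m. Since r | y, r | gcd(y, m).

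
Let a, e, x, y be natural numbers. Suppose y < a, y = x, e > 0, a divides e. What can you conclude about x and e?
x < e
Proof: a divides e and e > 0, therefore a ≤ e. Since y < a, y < e. Since y = x, x < e.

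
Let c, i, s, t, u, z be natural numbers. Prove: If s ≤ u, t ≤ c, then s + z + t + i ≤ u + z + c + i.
Since s ≤ u, s + z ≤ u + z. t ≤ c, so s + z + t ≤ u + z + c. Then s + z + t + i ≤ u + z + c + i.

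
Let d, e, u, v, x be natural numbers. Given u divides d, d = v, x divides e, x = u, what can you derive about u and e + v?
u divides e + v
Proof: x = u and x divides e, therefore u divides e. d = v and u divides d, hence u divides v. Since u divides e, u divides e + v.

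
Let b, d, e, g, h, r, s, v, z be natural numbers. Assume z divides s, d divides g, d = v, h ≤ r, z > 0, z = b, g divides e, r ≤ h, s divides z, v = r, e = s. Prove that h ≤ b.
r ≤ h and h ≤ r, hence r = h. Since d = v and v = r, d = r. Since s divides z and z divides s, s = z. e = s and g divides e, therefore g divides s. d divides g, so d divides s. s = z, so d divides z. d = r, so r divides z. r = h, so h divides z. Because z > 0, h ≤ z. Since z = b, h ≤ b.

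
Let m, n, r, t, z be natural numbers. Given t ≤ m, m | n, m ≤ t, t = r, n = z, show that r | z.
Since m ≤ t and t ≤ m, m = t. t = r, so m = r. m | n, so r | n. Because n = z, r | z.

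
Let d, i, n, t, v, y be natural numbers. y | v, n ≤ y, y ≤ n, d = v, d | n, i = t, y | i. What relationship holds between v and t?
v | t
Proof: n ≤ y and y ≤ n, thus n = y. d = v and d | n, therefore v | n. Since n = y, v | y. y | v, so y = v. Since i = t and y | i, y | t. y = v, so v | t.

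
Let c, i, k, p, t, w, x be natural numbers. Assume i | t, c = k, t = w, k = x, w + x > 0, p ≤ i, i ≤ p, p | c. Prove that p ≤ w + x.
i ≤ p and p ≤ i, hence i = p. t = w and i | t, hence i | w. Since i = p, p | w. c = k and k = x, so c = x. p | c, so p | x. p | w, so p | w + x. w + x > 0, so p ≤ w + x.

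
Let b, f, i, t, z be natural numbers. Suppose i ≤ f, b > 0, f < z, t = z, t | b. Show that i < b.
i ≤ f and f < z, therefore i < z. Since t = z and t | b, z | b. Since b > 0, z ≤ b. Because i < z, i < b.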